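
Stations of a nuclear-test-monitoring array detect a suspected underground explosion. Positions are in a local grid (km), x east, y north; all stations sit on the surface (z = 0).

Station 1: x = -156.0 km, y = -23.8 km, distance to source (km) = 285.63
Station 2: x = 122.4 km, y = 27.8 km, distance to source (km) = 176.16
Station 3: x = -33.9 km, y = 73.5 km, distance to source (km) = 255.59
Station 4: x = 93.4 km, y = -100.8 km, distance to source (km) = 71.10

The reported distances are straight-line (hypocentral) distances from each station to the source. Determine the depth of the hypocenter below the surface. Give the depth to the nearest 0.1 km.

61.7 km

Each station gives a sphere (x−x_i)² + (y−y_i)² + z² = d_i² (stations at z=0).
Subtracting the Station 1 sphere from Station 2 and Station 3: z² cancels, leaving linear equations in x and y:
556.8 x + 103.2 y = 41404.31
244.2 x + 194.6 y = -2092.73
Solving: x ≈ 99.496, y ≈ -135.609 km (keep extra digits for the depth step; rounded: 99.5, -135.6).
Then from the Station 1 sphere: z² = 285.63² − (x + 156.0)² − (y + 23.8)² with x = 99.496, y = -135.609, so z ≈ 61.685 ≈ 61.7 km.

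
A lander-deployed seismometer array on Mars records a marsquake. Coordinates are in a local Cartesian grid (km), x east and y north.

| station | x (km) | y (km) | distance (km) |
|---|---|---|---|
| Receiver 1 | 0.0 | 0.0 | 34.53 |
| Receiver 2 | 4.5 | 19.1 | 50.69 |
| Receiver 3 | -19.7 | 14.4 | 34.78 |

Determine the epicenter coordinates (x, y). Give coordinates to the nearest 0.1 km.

Circle about each station: x² + y² = 34.53²; (x − 4.5)² + (y − 19.1)² = 50.69²; (x + 19.7)² + (y − 14.4)² = 34.78².
Subtracting the Receiver 1 equation from the Receiver 2 and Receiver 3 equations removes the quadratic terms:
9.0 x + 38.2 y = -992.10
-39.4 x + 28.8 y = 578.12
Solving the 2×2 system: x ≈ -28.7, y ≈ -19.2 km.

-28.7 km east, -19.2 km north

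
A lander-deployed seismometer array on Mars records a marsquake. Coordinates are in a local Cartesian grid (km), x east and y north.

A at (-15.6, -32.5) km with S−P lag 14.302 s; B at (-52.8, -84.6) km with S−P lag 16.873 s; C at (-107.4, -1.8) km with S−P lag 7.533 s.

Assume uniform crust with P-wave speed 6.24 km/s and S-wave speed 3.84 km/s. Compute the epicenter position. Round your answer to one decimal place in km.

-111.5 km east, 73.3 km north

Distance from S−P lag: d = Δt · v_P v_S / (v_P − v_S) = Δt · (6.24·3.84)/(6.24−3.84) ≈ 9.9840·Δt.
So d_A = 142.79, d_B = 168.46, d_C = 75.21 km.
Circle about each station: (x + 15.6)² + (y + 32.5)² = 142.79²; (x + 52.8)² + (y + 84.6)² = 168.46²; (x + 107.4)² + (y + 1.8)² = 75.21².
Subtracting the A equation from the B and C equations removes the quadratic terms:
-74.4 x − 104.2 y = 655.60
-183.6 x + 61.4 y = 24970.83
Solving the 2×2 system: x ≈ -111.5, y ≈ 73.3 km.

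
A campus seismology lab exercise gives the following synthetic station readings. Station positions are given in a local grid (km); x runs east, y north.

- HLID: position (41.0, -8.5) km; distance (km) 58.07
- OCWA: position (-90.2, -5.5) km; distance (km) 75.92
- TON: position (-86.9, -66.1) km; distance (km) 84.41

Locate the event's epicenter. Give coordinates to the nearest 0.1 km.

Circle about each station: (x − 41.0)² + (y + 8.5)² = 58.07²; (x + 90.2)² + (y + 5.5)² = 75.92²; (x + 86.9)² + (y + 66.1)² = 84.41².
Subtracting pairs of circle equations eliminates x²+y² and gives linear equations (the radical axes):
-262.4 x + 6.0 y = 4021.32
-255.8 x − 115.2 y = 6414.65
Solving the 2×2 system: x ≈ -15.8, y ≈ -20.6 km.

(-15.8, -20.6)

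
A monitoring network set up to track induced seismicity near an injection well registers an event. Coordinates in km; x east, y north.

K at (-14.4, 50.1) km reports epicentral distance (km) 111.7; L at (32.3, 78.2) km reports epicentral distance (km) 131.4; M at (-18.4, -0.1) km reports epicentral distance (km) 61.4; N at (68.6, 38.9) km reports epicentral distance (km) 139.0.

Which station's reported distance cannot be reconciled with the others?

L

Solve using three stations at a time. Using K, M, N (subtract circle equations pairwise → linear system) gives (x, y) ≈ (-28.3, -60.8).
Distances from that point to each station vs reported:
  K: calculated 111.7 vs reported 111.7 → residual 0.0 km
  L: calculated 151.6 vs reported 131.4 → residual 20.2 km
  M: calculated 61.5 vs reported 61.4 → residual 0.1 km
  N: calculated 139.0 vs reported 139.0 → residual 0.0 km
K, M, N are mutually consistent (residuals ≈ 0); L is off by 20.2 km.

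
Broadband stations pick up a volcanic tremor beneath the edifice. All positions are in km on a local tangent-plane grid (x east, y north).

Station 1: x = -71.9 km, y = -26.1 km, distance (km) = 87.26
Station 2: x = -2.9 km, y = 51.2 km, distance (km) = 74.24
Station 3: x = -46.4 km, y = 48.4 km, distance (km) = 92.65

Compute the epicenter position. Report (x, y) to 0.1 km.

(15.2, -20.8)

Circle about each station: (x + 71.9)² + (y + 26.1)² = 87.26²; (x + 2.9)² + (y − 51.2)² = 74.24²; (x + 46.4)² + (y − 48.4)² = 92.65².
Subtracting pairs of circle equations eliminates x²+y² and gives linear equations (the radical axes):
138.0 x + 154.6 y = -1118.24
51.0 x + 149.0 y = -2325.01
Solving the 2×2 system: x ≈ 15.2, y ≈ -20.8 km.
Check against Station 1 (with the unrounded x, y): √((x + 71.9)²+(y + 26.1)²) = 87.27 ≈ 87.26 km. ✓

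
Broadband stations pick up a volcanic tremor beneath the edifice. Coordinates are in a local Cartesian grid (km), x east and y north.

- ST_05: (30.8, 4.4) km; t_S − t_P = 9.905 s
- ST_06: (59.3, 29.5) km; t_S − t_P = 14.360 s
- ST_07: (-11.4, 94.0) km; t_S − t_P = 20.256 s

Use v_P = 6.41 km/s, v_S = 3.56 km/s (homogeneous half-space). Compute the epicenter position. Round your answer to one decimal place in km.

-1.8 km east, -67.9 km north

Distance from S−P lag: d = Δt · v_P v_S / (v_P − v_S) = Δt · (6.41·3.56)/(6.41−3.56) ≈ 8.0069·Δt.
So d_ST_05 = 79.31, d_ST_06 = 114.98, d_ST_07 = 162.19 km.
Circle about each station: (x − 30.8)² + (y − 4.4)² = 79.31²; (x − 59.3)² + (y − 29.5)² = 114.98²; (x + 11.4)² + (y − 94.0)² = 162.19².
Subtracting pairs of circle equations eliminates x²+y² and gives linear equations (the radical axes):
57.0 x + 50.2 y = -3511.58
-84.4 x + 179.2 y = -12017.56
Solving the 2×2 system: x ≈ -1.8, y ≈ -67.9 km.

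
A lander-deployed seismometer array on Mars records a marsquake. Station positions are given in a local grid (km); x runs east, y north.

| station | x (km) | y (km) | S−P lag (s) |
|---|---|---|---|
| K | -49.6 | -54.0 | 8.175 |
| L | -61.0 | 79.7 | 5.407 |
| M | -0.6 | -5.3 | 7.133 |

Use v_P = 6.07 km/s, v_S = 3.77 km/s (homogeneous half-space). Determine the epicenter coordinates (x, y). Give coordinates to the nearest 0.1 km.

Distance from S−P lag: d = Δt · v_P v_S / (v_P − v_S) = Δt · (6.07·3.77)/(6.07−3.77) ≈ 9.9495·Δt.
So d_K = 81.34, d_L = 53.80, d_M = 70.97 km.
Circle about each station: (x + 49.6)² + (y + 54.0)² = 81.34²; (x + 61.0)² + (y − 79.7)² = 53.80²; (x + 0.6)² + (y + 5.3)² = 70.97².
Subtracting pairs of circle equations eliminates x²+y² and gives linear equations (the radical axes):
-22.8 x + 267.4 y = 8418.69
98.0 x + 97.4 y = -3768.26
Solving the 2×2 system: x ≈ -64.3, y ≈ 26.0 km.
Check against K (with the unrounded x, y): √((x + 49.6)²+(y + 54.0)²) = 81.34 ≈ 81.34 km. ✓

-64.3 km east, 26.0 km north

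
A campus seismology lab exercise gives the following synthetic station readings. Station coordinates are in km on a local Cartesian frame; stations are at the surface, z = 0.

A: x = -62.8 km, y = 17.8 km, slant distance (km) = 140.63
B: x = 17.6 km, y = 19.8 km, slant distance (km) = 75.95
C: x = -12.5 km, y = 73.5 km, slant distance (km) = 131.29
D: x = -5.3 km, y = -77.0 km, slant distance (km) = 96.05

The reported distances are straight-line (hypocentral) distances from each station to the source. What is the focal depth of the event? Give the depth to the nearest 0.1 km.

Each station gives a sphere (x−x_i)² + (y−y_i)² + z² = d_i² (stations at z=0).
Subtracting the A sphere from B and C: z² cancels, leaving linear equations in x and y:
160.8 x + 4.0 y = 10449.51
100.6 x + 111.4 y = 3837.55
Solving: x ≈ 65.601, y ≈ -24.793 km (keep extra digits for the depth step; rounded: 65.6, -24.8).
Then from the A sphere: z² = 140.63² − (x + 62.8)² − (y − 17.8)² with x = 65.601, y = -24.793, so z ≈ 38.416 ≈ 38.4 km.

38.4 km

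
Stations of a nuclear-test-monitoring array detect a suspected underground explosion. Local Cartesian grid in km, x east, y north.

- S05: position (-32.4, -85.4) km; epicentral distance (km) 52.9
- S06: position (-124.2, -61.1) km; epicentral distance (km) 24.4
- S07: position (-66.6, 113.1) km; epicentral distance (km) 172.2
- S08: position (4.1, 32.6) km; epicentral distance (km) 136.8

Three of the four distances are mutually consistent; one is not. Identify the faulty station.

S05

Solve using three stations at a time. Using S06, S07, S08 (subtract circle equations pairwise → linear system) gives (x, y) ≈ (-100.3, -55.8).
Distances from that point to each station vs reported:
  S05: calculated 74.1 vs reported 52.9 → residual 21.2 km
  S06: calculated 24.4 vs reported 24.4 → residual 0.0 km
  S07: calculated 172.2 vs reported 172.2 → residual 0.0 km
  S08: calculated 136.8 vs reported 136.8 → residual 0.0 km
S06, S07, S08 are mutually consistent (residuals ≈ 0); S05 is off by 21.2 km.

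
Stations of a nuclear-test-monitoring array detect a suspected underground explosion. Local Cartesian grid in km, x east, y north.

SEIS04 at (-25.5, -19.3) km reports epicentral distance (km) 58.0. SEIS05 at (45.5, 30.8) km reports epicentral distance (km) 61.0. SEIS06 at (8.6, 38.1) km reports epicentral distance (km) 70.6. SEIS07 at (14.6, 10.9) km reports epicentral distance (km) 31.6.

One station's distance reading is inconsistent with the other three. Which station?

SEIS07

Solve using three stations at a time. Using SEIS04, SEIS05, SEIS06 (subtract circle equations pairwise → linear system) gives (x, y) ≈ (31.7, -28.6).
Distances from that point to each station vs reported:
  SEIS04: calculated 57.9 vs reported 58.0 → residual 0.1 km
  SEIS05: calculated 61.0 vs reported 61.0 → residual 0.0 km
  SEIS06: calculated 70.6 vs reported 70.6 → residual 0.0 km
  SEIS07: calculated 43.0 vs reported 31.6 → residual 11.4 km
SEIS04, SEIS05, SEIS06 are mutually consistent (residuals ≈ 0); SEIS07 is off by 11.4 km.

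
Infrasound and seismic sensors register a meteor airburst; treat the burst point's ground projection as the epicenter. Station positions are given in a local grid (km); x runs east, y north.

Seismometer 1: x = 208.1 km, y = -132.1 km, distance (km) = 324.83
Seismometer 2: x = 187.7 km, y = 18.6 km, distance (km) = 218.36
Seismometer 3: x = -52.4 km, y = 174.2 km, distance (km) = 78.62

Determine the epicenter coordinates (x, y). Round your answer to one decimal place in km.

(-12.1, 106.7)

Circle about each station: (x − 208.1)² + (y + 132.1)² = 324.83²; (x − 187.7)² + (y − 18.6)² = 218.36²; (x + 52.4)² + (y − 174.2)² = 78.62².
Subtracting pairs of circle equations eliminates x²+y² and gives linear equations (the radical axes):
-40.8 x + 301.4 y = 32654.67
-521.0 x + 612.6 y = 71668.80
Solving the 2×2 system: x ≈ -12.1, y ≈ 106.7 km.
Check against Seismometer 1 (with the unrounded x, y): √((x − 208.1)²+(y + 132.1)²) = 324.83 ≈ 324.83 km. ✓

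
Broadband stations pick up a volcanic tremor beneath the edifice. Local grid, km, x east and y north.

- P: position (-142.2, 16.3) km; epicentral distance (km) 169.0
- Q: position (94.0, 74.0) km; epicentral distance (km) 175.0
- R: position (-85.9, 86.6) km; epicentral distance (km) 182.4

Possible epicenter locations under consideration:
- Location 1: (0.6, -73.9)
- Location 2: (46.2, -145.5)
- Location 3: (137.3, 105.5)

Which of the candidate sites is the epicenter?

Location 1

For each candidate, compare |candidate − station| to the reported distance:
Location 1: residuals P 0.1, Q 0.1, R 0.1 → max 0.1 km
Location 2: residuals P 79.3, Q 49.6, R 84.7 → max 84.7 km
Location 3: residuals P 124.4, Q 121.5, R 41.6 → max 124.4 km
Only Location 1 has all residuals ≈ 0.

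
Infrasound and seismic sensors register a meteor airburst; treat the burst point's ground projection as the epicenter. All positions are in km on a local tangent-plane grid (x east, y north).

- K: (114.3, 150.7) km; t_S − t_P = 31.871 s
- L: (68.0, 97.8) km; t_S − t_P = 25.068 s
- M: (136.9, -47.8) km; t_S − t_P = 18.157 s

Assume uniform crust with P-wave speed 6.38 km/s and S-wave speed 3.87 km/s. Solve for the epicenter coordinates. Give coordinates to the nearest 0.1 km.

x ≈ -20.4 km, y ≈ -132.4 km

Distance from S−P lag: d = Δt · v_P v_S / (v_P − v_S) = Δt · (6.38·3.87)/(6.38−3.87) ≈ 9.8369·Δt.
So d_K = 313.51, d_L = 246.59, d_M = 178.61 km.
Circle about each station: (x − 114.3)² + (y − 150.7)² = 313.51²; (x − 68.0)² + (y − 97.8)² = 246.59²; (x − 136.9)² + (y + 47.8)² = 178.61².
Subtracting the K equation from the L and M equations removes the quadratic terms:
-92.6 x − 105.8 y = 15895.75
45.2 x − 397.0 y = 51638.46
Solving the 2×2 system: x ≈ -20.4, y ≈ -132.4 km.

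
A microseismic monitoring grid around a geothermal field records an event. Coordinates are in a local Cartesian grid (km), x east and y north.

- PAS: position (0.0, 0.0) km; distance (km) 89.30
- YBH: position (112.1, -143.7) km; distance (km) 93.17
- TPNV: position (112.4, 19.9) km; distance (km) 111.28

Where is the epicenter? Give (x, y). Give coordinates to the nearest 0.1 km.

(51.3, -73.1)

Circle about each station: x² + y² = 89.30²; (x − 112.1)² + (y + 143.7)² = 93.17²; (x − 112.4)² + (y − 19.9)² = 111.28².
Subtracting the PAS equation from the YBH and TPNV equations removes the quadratic terms:
224.2 x − 287.4 y = 32509.94
224.8 x + 39.8 y = 8621.02
Solving the 2×2 system: x ≈ 51.3, y ≈ -73.1 km.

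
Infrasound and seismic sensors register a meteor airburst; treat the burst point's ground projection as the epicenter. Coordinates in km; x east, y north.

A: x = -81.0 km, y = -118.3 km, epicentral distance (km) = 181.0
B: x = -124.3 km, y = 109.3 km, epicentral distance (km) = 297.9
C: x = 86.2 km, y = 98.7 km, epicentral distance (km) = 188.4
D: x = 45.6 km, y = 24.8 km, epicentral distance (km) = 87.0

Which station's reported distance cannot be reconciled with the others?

Solve using three stations at a time. Using A, B, C (subtract circle equations pairwise → linear system) gives (x, y) ≈ (97.7, -89.4).
Distances from that point to each station vs reported:
  A: calculated 181.0 vs reported 181.0 → residual 0.0 km
  B: calculated 297.9 vs reported 297.9 → residual 0.0 km
  C: calculated 188.4 vs reported 188.4 → residual 0.0 km
  D: calculated 125.5 vs reported 87.0 → residual 38.5 km
A, B, C are mutually consistent (residuals ≈ 0); D is off by 38.5 km.

D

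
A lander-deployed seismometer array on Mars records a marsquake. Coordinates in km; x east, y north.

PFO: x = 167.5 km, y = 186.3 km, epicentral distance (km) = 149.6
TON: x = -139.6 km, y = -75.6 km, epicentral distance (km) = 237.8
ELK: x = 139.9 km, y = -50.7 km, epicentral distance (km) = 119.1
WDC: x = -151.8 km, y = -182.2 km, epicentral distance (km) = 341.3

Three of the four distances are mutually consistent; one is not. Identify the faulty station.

Solve using three stations at a time. Using PFO, ELK, WDC (subtract circle equations pairwise → linear system) gives (x, y) ≈ (90.8, 57.8).
Distances from that point to each station vs reported:
  PFO: calculated 149.6 vs reported 149.6 → residual 0.0 km
  TON: calculated 266.3 vs reported 237.8 → residual 28.5 km
  ELK: calculated 119.1 vs reported 119.1 → residual 0.0 km
  WDC: calculated 341.3 vs reported 341.3 → residual 0.0 km
PFO, ELK, WDC are mutually consistent (residuals ≈ 0); TON is off by 28.5 km.

TON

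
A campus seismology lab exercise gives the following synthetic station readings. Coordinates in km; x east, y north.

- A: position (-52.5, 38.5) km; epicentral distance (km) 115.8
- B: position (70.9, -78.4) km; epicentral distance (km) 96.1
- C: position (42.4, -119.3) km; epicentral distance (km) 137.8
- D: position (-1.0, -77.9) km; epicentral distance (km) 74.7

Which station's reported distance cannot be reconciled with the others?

Solve using three stations at a time. Using A, B, C (subtract circle equations pairwise → linear system) gives (x, y) ≈ (61.3, 17.2).
Distances from that point to each station vs reported:
  A: calculated 115.8 vs reported 115.8 → residual 0.0 km
  B: calculated 96.0 vs reported 96.1 → residual 0.1 km
  C: calculated 137.8 vs reported 137.8 → residual 0.0 km
  D: calculated 113.6 vs reported 74.7 → residual 38.9 km
A, B, C are mutually consistent (residuals ≈ 0); D is off by 38.9 km.

D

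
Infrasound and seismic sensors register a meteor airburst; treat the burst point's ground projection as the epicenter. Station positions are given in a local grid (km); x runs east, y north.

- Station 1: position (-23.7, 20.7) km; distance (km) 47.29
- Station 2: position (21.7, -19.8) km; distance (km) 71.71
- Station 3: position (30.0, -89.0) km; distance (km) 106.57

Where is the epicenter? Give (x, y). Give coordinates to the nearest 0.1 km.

Circle about each station: (x + 23.7)² + (y − 20.7)² = 47.29²; (x − 21.7)² + (y + 19.8)² = 71.71²; (x − 30.0)² + (y + 89.0)² = 106.57².
Subtracting pairs of circle equations eliminates x²+y² and gives linear equations (the radical axes):
90.8 x − 81.0 y = -3033.23
107.4 x − 219.4 y = -1290.00
Solving the 2×2 system: x ≈ -50.0, y ≈ -18.6 km.

-50.0 km east, -18.6 km north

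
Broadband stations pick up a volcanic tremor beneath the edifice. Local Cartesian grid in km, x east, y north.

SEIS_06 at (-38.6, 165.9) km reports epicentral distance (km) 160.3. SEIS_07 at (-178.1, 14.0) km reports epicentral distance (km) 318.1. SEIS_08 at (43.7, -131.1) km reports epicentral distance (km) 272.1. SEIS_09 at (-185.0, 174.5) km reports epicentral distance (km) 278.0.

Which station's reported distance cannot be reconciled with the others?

Solve using three stations at a time. Using SEIS_06, SEIS_07, SEIS_08 (subtract circle equations pairwise → linear system) gives (x, y) ≈ (117.8, 130.7).
Distances from that point to each station vs reported:
  SEIS_06: calculated 160.3 vs reported 160.3 → residual 0.0 km
  SEIS_07: calculated 318.1 vs reported 318.1 → residual 0.0 km
  SEIS_08: calculated 272.1 vs reported 272.1 → residual 0.0 km
  SEIS_09: calculated 306.0 vs reported 278.0 → residual 28.0 km
SEIS_06, SEIS_07, SEIS_08 are mutually consistent (residuals ≈ 0); SEIS_09 is off by 28.0 km.

SEIS_09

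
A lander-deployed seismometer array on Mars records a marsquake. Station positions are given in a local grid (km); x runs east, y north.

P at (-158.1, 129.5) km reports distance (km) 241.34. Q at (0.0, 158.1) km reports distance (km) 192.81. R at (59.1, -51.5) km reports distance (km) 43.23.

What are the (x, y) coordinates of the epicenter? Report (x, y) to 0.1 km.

19.7 km east, -33.7 km north

Circle about each station: (x + 158.1)² + (y − 129.5)² = 241.34²; x² + (y − 158.1)² = 192.81²; (x − 59.1)² + (y + 51.5)² = 43.23².
Subtracting pairs of circle equations eliminates x²+y² and gives linear equations (the radical axes):
316.2 x + 57.2 y = 4299.05
434.4 x − 362.0 y = 20755.36
Solving the 2×2 system: x ≈ 19.7, y ≈ -33.7 km.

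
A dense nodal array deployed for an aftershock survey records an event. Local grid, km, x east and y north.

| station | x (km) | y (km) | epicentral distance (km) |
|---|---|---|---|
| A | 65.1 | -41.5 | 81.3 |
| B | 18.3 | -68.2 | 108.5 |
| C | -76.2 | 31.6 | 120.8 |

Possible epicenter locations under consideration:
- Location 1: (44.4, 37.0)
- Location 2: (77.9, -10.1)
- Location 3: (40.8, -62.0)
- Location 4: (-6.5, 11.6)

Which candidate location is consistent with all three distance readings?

For each candidate, compare |candidate − station| to the reported distance:
Location 1: residuals A 0.1, B 0.1, C 0.1 → max 0.1 km
Location 2: residuals A 47.4, B 25.3, C 38.8 → max 47.4 km
Location 3: residuals A 49.5, B 85.2, C 29.0 → max 85.2 km
Location 4: residuals A 7.8, B 24.9, C 48.3 → max 48.3 km
Only Location 1 has all residuals ≈ 0.

Location 1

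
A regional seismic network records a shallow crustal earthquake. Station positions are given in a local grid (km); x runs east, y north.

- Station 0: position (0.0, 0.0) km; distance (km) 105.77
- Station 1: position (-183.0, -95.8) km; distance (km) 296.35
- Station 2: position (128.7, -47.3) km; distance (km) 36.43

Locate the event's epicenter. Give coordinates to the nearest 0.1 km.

103.7 km east, -20.8 km north

Circle about each station: x² + y² = 105.77²; (x + 183.0)² + (y + 95.8)² = 296.35²; (x − 128.7)² + (y + 47.3)² = 36.43².
Subtracting pairs of circle equations eliminates x²+y² and gives linear equations (the radical axes):
-366.0 x − 191.6 y = -33969.39
257.4 x − 94.6 y = 28661.13
Solving the 2×2 system: x ≈ 103.7, y ≈ -20.8 km.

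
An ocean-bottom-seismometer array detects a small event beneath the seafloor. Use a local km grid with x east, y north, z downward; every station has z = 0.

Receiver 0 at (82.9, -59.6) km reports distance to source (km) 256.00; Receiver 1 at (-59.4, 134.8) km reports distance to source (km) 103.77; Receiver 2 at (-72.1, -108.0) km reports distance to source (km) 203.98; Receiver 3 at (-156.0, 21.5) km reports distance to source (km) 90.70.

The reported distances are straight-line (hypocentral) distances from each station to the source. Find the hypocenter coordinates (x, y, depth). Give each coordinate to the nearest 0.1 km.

(-122.9, 79.9, 61.0)

Each station gives a sphere (x−x_i)² + (y−y_i)² + z² = d_i² (stations at z=0).
Subtracting the Receiver 0 sphere from Receiver 1 and Receiver 2: z² cancels, leaving linear equations in x and y:
-284.6 x + 388.8 y = 66042.62
-310.0 x − 96.8 y = 30366.00
Solving: x ≈ -122.904, y ≈ 79.898 km (keep extra digits for the depth step; rounded: -122.9, 79.9).
Then from the Receiver 0 sphere: z² = 256.00² − (x − 82.9)² − (y + 59.6)² with x = -122.904, y = 79.898, so z ≈ 61.000 ≈ 61.0 km.
Check against Receiver 3 (with the unrounded solution): distance 90.70 ≈ 90.70 km. ✓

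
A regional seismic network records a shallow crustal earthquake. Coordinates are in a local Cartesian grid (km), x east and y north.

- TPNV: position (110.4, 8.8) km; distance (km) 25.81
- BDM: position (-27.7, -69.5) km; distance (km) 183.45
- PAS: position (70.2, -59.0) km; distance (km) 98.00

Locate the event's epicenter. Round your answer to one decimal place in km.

Circle about each station: (x − 110.4)² + (y − 8.8)² = 25.81²; (x + 27.7)² + (y + 69.5)² = 183.45²; (x − 70.2)² + (y + 59.0)² = 98.00².
Subtracting the TPNV equation from the BDM and PAS equations removes the quadratic terms:
-276.2 x − 156.6 y = -39655.81
-80.4 x − 135.6 y = -12794.40
Solving the 2×2 system: x ≈ 135.7, y ≈ 13.9 km.

135.7 km east, 13.9 km north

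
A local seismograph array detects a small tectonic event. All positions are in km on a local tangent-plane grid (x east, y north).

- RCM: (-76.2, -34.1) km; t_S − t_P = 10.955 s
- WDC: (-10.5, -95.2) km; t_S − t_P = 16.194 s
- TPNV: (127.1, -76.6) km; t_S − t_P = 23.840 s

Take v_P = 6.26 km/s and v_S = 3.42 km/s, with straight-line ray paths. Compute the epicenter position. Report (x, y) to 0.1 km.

-20.1 km east, 26.5 km north

Distance from S−P lag: d = Δt · v_P v_S / (v_P − v_S) = Δt · (6.26·3.42)/(6.26−3.42) ≈ 7.5385·Δt.
So d_RCM = 82.58, d_WDC = 122.08, d_TPNV = 179.72 km.
Circle about each station: (x + 76.2)² + (y + 34.1)² = 82.58²; (x + 10.5)² + (y + 95.2)² = 122.08²; (x − 127.1)² + (y + 76.6)² = 179.72².
Subtracting pairs of circle equations eliminates x²+y² and gives linear equations (the radical axes):
131.4 x − 122.2 y = -5880.03
406.6 x − 85.0 y = -10427.10
Solving the 2×2 system: x ≈ -20.1, y ≈ 26.5 km.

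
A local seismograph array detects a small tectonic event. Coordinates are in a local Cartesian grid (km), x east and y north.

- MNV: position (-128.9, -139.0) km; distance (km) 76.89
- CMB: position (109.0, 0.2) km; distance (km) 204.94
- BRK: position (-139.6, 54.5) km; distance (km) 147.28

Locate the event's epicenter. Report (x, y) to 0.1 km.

x ≈ -79.6 km, y ≈ -80.0 km

Circle about each station: (x + 128.9)² + (y + 139.0)² = 76.89²; (x − 109.0)² + (y − 0.2)² = 204.94²; (x + 139.6)² + (y − 54.5)² = 147.28².
Subtracting pairs of circle equations eliminates x²+y² and gives linear equations (the radical axes):
475.8 x + 278.4 y = -60143.50
-21.4 x + 387.0 y = -29257.13
Solving the 2×2 system: x ≈ -79.6, y ≈ -80.0 km.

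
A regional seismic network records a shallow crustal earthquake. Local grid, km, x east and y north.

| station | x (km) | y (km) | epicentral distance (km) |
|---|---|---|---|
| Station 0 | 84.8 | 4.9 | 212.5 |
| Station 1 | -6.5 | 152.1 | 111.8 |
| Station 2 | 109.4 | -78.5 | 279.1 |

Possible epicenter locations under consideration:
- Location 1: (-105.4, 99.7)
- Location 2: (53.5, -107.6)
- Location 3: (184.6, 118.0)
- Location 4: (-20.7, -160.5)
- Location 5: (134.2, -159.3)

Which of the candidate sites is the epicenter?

Location 1

For each candidate, compare |candidate − station| to the reported distance:
Location 1: residuals Station 0 0.0, Station 1 0.1, Station 2 0.0 → max 0.1 km
Location 2: residuals Station 0 95.7, Station 1 154.7, Station 2 216.1 → max 216.1 km
Location 3: residuals Station 0 61.7, Station 1 82.3, Station 2 68.7 → max 82.3 km
Location 4: residuals Station 0 16.3, Station 1 201.1, Station 2 125.3 → max 201.1 km
Location 5: residuals Station 0 41.0, Station 1 229.9, Station 2 194.6 → max 229.9 km
Only Location 1 has all residuals ≈ 0.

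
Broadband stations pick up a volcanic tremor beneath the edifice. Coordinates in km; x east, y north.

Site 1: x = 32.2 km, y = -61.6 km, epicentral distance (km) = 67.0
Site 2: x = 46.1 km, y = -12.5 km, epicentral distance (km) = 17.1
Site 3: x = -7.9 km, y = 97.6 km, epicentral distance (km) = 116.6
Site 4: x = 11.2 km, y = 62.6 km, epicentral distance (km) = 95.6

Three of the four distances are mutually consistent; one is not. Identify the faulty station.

Site 4

Solve using three stations at a time. Using Site 1, Site 2, Site 3 (subtract circle equations pairwise → linear system) gives (x, y) ≈ (56.9, 0.7).
Distances from that point to each station vs reported:
  Site 1: calculated 67.0 vs reported 67.0 → residual 0.0 km
  Site 2: calculated 17.0 vs reported 17.1 → residual 0.1 km
  Site 3: calculated 116.6 vs reported 116.6 → residual 0.0 km
  Site 4: calculated 77.0 vs reported 95.6 → residual 18.6 km
Site 1, Site 2, Site 3 are mutually consistent (residuals ≈ 0); Site 4 is off by 18.6 km.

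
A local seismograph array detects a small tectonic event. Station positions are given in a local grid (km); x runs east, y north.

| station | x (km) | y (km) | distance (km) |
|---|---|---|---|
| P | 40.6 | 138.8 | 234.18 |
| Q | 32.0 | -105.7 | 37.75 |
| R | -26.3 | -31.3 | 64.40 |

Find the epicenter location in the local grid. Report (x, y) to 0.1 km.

(-2.9, -91.3)

Circle about each station: (x − 40.6)² + (y − 138.8)² = 234.18²; (x − 32.0)² + (y + 105.7)² = 37.75²; (x + 26.3)² + (y + 31.3)² = 64.40².
Subtracting the P equation from the Q and R equations removes the quadratic terms:
-17.2 x − 489.0 y = 44697.90
-133.8 x − 340.2 y = 31450.49
Solving the 2×2 system: x ≈ -2.9, y ≈ -91.3 km.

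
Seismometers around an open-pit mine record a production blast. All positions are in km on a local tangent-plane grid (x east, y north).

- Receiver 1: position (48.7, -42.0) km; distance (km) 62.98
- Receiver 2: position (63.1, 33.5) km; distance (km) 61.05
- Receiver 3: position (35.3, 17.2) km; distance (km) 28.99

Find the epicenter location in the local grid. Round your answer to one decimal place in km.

Circle about each station: (x − 48.7)² + (y + 42.0)² = 62.98²; (x − 63.1)² + (y − 33.5)² = 61.05²; (x − 35.3)² + (y − 17.2)² = 28.99².
Subtracting pairs of circle equations eliminates x²+y² and gives linear equations (the radical axes):
28.8 x + 151.0 y = 1207.55
-26.8 x + 118.4 y = 532.30
Solving the 2×2 system: x ≈ 8.4, y ≈ 6.4 km.

8.4 km east, 6.4 km north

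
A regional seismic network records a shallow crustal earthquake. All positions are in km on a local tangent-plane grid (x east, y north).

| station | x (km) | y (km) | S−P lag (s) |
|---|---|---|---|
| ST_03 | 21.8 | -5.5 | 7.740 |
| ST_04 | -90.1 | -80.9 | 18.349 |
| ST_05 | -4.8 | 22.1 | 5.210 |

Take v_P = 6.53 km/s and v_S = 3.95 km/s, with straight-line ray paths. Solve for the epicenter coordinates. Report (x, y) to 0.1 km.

x ≈ 12.3 km, y ≈ 71.3 km

Distance from S−P lag: d = Δt · v_P v_S / (v_P − v_S) = Δt · (6.53·3.95)/(6.53−3.95) ≈ 9.9975·Δt.
So d_ST_03 = 77.38, d_ST_04 = 183.44, d_ST_05 = 52.09 km.
Circle about each station: (x − 21.8)² + (y + 5.5)² = 77.38²; (x + 90.1)² + (y + 80.9)² = 183.44²; (x + 4.8)² + (y − 22.1)² = 52.09².
Subtracting the ST_03 equation from the ST_04 and ST_05 equations removes the quadratic terms:
-223.8 x − 150.8 y = -13505.24
-53.2 x + 55.2 y = 3280.26
Solving the 2×2 system: x ≈ 12.3, y ≈ 71.3 km.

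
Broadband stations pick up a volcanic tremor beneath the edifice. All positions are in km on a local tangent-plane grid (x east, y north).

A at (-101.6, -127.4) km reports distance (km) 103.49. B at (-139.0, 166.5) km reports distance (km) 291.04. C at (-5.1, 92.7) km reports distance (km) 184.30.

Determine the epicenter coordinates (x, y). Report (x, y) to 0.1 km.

Circle about each station: (x + 101.6)² + (y + 127.4)² = 103.49²; (x + 139.0)² + (y − 166.5)² = 291.04²; (x + 5.1)² + (y − 92.7)² = 184.30².
Subtracting the A equation from the B and C equations removes the quadratic terms:
-74.8 x + 587.8 y = -53504.17
193.0 x + 440.2 y = -41190.33
Solving the 2×2 system: x ≈ -4.5, y ≈ -91.6 km.

(-4.5, -91.6)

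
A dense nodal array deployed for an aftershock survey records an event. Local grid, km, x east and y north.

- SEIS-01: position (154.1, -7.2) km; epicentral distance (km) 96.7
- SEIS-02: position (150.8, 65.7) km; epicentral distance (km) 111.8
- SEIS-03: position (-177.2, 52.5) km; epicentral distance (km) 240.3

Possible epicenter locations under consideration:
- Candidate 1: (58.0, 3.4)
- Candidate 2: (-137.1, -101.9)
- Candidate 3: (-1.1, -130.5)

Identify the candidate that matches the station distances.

For each candidate, compare |candidate − station| to the reported distance:
Candidate 1: residuals SEIS-01 0.0, SEIS-02 0.0, SEIS-03 0.0 → max 0.0 km
Candidate 2: residuals SEIS-01 209.5, SEIS-02 221.3, SEIS-03 80.8 → max 221.3 km
Candidate 3: residuals SEIS-01 101.5, SEIS-02 136.3, SEIS-03 13.7 → max 136.3 km
Only Candidate 1 has all residuals ≈ 0.

Candidate 1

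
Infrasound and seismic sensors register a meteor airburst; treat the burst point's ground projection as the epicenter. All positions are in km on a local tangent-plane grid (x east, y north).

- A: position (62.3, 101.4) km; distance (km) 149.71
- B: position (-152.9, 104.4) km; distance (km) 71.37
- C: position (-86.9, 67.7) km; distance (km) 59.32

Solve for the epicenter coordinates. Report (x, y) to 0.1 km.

-85.2 km east, 127.0 km north

Circle about each station: (x − 62.3)² + (y − 101.4)² = 149.71²; (x + 152.9)² + (y − 104.4)² = 71.37²; (x + 86.9)² + (y − 67.7)² = 59.32².
Subtracting pairs of circle equations eliminates x²+y² and gives linear equations (the radical axes):
-430.4 x + 6.0 y = 37433.93
-298.4 x − 67.4 y = 16865.87
Solving the 2×2 system: x ≈ -85.2, y ≈ 127.0 km.
Check against A (with the unrounded x, y): √((x − 62.3)²+(y − 101.4)²) = 149.71 ≈ 149.71 km. ✓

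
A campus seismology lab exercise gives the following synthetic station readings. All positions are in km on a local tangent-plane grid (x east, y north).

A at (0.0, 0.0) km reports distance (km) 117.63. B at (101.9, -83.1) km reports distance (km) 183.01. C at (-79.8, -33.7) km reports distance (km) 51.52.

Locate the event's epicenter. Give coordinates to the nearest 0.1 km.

Circle about each station: x² + y² = 117.63²; (x − 101.9)² + (y + 83.1)² = 183.01²; (x + 79.8)² + (y + 33.7)² = 51.52².
Subtracting the A equation from the B and C equations removes the quadratic terms:
203.8 x − 166.2 y = -2366.62
-159.6 x − 67.4 y = 18686.24
Solving the 2×2 system: x ≈ -81.1, y ≈ -85.2 km.
Check against A (with the unrounded x, y): √(x²+y²) = 117.63 ≈ 117.63 km. ✓

(-81.1, -85.2)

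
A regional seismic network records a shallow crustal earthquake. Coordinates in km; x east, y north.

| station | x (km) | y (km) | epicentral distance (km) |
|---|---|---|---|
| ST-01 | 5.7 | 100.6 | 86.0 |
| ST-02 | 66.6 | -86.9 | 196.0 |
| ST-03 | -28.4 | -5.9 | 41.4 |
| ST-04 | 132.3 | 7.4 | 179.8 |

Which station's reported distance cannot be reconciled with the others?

ST-02

Solve using three stations at a time. Using ST-01, ST-03, ST-04 (subtract circle equations pairwise → linear system) gives (x, y) ≈ (-45.9, 31.7).
Distances from that point to each station vs reported:
  ST-01: calculated 86.0 vs reported 86.0 → residual 0.0 km
  ST-02: calculated 163.5 vs reported 196.0 → residual 32.5 km
  ST-03: calculated 41.5 vs reported 41.4 → residual 0.1 km
  ST-04: calculated 179.8 vs reported 179.8 → residual 0.0 km
ST-01, ST-03, ST-04 are mutually consistent (residuals ≈ 0); ST-02 is off by 32.5 km.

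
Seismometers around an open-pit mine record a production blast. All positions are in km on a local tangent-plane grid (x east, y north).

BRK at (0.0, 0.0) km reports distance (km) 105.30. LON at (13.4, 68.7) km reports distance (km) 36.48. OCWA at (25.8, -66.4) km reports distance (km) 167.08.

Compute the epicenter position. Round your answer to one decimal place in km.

(31.1, 100.6)

Circle about each station: x² + y² = 105.30²; (x − 13.4)² + (y − 68.7)² = 36.48²; (x − 25.8)² + (y + 66.4)² = 167.08².
Subtracting the BRK equation from the LON and OCWA equations removes the quadratic terms:
26.8 x + 137.4 y = 14656.55
51.6 x − 132.8 y = -11753.04
Solving the 2×2 system: x ≈ 31.1, y ≈ 100.6 km.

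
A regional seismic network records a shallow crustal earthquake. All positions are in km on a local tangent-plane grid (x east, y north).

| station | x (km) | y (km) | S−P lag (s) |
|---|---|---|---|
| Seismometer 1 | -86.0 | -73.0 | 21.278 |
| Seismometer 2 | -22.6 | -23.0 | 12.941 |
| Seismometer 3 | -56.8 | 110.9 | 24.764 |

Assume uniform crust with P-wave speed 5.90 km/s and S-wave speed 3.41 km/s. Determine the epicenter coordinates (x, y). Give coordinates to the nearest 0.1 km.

(81.4, -33.8)

Distance from S−P lag: d = Δt · v_P v_S / (v_P − v_S) = Δt · (5.90·3.41)/(5.90−3.41) ≈ 8.0799·Δt.
So d_Seismometer 1 = 171.92, d_Seismometer 2 = 104.56, d_Seismometer 3 = 200.09 km.
Circle about each station: (x + 86.0)² + (y + 73.0)² = 171.92²; (x + 22.6)² + (y + 23.0)² = 104.56²; (x + 56.8)² + (y − 110.9)² = 200.09².
Subtracting pairs of circle equations eliminates x²+y² and gives linear equations (the radical axes):
126.8 x + 100.0 y = 6938.45
58.4 x + 367.8 y = -7679.47
Solving the 2×2 system: x ≈ 81.4, y ≈ -33.8 km.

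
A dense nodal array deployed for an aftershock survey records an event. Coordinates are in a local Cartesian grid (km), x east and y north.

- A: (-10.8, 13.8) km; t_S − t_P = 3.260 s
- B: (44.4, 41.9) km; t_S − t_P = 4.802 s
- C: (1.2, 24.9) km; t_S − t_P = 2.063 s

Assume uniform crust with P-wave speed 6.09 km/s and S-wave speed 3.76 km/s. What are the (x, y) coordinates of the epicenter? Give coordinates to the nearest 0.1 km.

Distance from S−P lag: d = Δt · v_P v_S / (v_P − v_S) = Δt · (6.09·3.76)/(6.09−3.76) ≈ 9.8276·Δt.
So d_A = 32.04, d_B = 47.19, d_C = 20.27 km.
Circle about each station: (x + 10.8)² + (y − 13.8)² = 32.04²; (x − 44.4)² + (y − 41.9)² = 47.19²; (x − 1.2)² + (y − 24.9)² = 20.27².
Subtracting pairs of circle equations eliminates x²+y² and gives linear equations (the radical axes):
110.4 x + 56.2 y = 2219.56
24.0 x + 22.2 y = 930.06
Solving the 2×2 system: x ≈ -2.7, y ≈ 44.8 km.

x ≈ -2.7 km, y ≈ 44.8 km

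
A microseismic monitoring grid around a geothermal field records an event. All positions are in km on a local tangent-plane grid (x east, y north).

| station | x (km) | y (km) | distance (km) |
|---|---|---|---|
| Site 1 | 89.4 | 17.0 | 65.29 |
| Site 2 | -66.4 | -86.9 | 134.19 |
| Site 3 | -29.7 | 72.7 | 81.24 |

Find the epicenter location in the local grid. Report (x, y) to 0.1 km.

Circle about each station: (x − 89.4)² + (y − 17.0)² = 65.29²; (x + 66.4)² + (y + 86.9)² = 134.19²; (x + 29.7)² + (y − 72.7)² = 81.24².
Subtracting the Site 1 equation from the Site 2 and Site 3 equations removes the quadratic terms:
-311.6 x − 207.8 y = -10064.96
-238.2 x + 111.4 y = -4451.13
Solving the 2×2 system: x ≈ 24.3, y ≈ 12.0 km.

24.3 km east, 12.0 km north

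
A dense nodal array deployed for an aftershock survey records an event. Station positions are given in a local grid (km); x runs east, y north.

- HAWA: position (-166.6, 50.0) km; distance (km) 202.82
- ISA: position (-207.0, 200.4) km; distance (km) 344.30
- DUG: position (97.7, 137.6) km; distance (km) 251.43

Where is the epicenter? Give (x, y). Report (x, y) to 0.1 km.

Circle about each station: (x + 166.6)² + (y − 50.0)² = 202.82²; (x + 207.0)² + (y − 200.4)² = 344.30²; (x − 97.7)² + (y − 137.6)² = 251.43².
Subtracting the HAWA equation from the ISA and DUG equations removes the quadratic terms:
-80.8 x + 300.8 y = -24652.94
528.6 x + 175.2 y = -23857.60
Solving the 2×2 system: x ≈ -16.5, y ≈ -86.4 km.

x ≈ -16.5 km, y ≈ -86.4 km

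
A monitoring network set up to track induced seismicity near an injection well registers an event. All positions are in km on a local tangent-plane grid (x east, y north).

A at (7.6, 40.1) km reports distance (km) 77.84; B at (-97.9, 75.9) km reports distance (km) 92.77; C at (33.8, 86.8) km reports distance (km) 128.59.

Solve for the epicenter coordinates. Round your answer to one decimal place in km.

Circle about each station: (x − 7.6)² + (y − 40.1)² = 77.84²; (x + 97.9)² + (y − 75.9)² = 92.77²; (x − 33.8)² + (y − 86.8)² = 128.59².
Subtracting the A equation from the B and C equations removes the quadratic terms:
-211.0 x + 71.6 y = 11132.24
52.4 x + 93.4 y = -3465.41
Solving the 2×2 system: x ≈ -54.9, y ≈ -6.3 km.

x ≈ -54.9 km, y ≈ -6.3 km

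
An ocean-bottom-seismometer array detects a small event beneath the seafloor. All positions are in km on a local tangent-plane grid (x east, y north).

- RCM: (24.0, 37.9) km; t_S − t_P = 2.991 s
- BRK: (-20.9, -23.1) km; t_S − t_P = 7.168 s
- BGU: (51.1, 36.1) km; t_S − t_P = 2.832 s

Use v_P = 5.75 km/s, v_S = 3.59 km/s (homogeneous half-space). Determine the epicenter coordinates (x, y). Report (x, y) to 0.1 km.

37.5 km east, 12.7 km north

Distance from S−P lag: d = Δt · v_P v_S / (v_P − v_S) = Δt · (5.75·3.59)/(5.75−3.59) ≈ 9.5567·Δt.
So d_RCM = 28.58, d_BRK = 68.50, d_BGU = 27.06 km.
Circle about each station: (x − 24.0)² + (y − 37.9)² = 28.58²; (x + 20.9)² + (y + 23.1)² = 68.50²; (x − 51.1)² + (y − 36.1)² = 27.06².
Subtracting the RCM equation from the BRK and BGU equations removes the quadratic terms:
-89.8 x − 122.0 y = -4917.42
54.2 x − 3.6 y = 1986.58
Solving the 2×2 system: x ≈ 37.5, y ≈ 12.7 km.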